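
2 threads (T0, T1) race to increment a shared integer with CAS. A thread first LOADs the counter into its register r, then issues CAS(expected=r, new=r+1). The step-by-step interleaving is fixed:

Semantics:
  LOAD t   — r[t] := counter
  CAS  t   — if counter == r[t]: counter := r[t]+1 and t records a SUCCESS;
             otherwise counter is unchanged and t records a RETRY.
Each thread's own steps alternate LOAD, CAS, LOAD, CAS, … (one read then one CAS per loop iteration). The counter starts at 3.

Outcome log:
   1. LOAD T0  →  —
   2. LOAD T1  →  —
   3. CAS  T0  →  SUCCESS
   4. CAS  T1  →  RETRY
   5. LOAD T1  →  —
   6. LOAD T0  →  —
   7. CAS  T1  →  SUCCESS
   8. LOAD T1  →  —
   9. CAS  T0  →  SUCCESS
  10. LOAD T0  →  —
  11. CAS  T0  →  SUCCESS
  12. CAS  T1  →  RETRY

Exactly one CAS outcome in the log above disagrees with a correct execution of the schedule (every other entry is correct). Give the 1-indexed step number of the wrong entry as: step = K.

Correct run:
   1) LOAD T0:  M=3  r_T0=3
   2) LOAD T1:  M=3  r_T1=3
   3) CAS  T0:  M=4  r_T0=3 ✓
   4) CAS  T1:  M=4  r_T1=3 ✗
   5) LOAD T1:  M=4  r_T1=4
   6) LOAD T0:  M=4  r_T0=4
   7) CAS  T1:  M=5  r_T1=4 ✓
   8) LOAD T1:  M=5  r_T1=5
   9) CAS  T0:  M=5  r_T0=4 ✗
  10) LOAD T0:  M=5  r_T0=5
  11) CAS  T0:  M=6  r_T0=5 ✓
  12) CAS  T1:  M=6  r_T1=5 ✗
Flip is step 9.

step = 9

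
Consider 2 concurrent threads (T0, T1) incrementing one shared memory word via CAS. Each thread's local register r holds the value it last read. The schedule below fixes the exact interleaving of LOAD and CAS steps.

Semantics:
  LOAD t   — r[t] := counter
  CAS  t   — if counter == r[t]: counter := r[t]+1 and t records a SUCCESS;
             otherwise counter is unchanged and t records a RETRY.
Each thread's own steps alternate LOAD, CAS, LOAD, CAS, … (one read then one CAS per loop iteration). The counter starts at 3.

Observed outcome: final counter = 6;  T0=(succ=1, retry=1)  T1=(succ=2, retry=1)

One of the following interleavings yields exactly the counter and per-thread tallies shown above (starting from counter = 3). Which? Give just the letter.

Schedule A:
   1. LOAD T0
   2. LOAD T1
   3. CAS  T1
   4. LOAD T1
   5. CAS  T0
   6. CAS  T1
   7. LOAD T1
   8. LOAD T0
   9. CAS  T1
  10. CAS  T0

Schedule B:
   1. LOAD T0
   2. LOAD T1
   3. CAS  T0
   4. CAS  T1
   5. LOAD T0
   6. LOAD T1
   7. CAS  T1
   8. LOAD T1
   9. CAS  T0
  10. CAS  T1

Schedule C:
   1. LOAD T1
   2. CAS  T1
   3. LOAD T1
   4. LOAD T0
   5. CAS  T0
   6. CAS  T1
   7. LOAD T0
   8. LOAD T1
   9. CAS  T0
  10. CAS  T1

Tracing schedule B:
   1) LOAD T0:  M=3  r_T0=3
   2) LOAD T1:  M=3  r_T1=3
   3) CAS  T0:  M=4  r_T0=3 ✓
   4) CAS  T1:  M=4  r_T1=3 ✗
   5) LOAD T0:  M=4  r_T0=4
   6) LOAD T1:  M=4  r_T1=4
   7) CAS  T1:  M=5  r_T1=4 ✓
   8) LOAD T1:  M=5  r_T1=5
   9) CAS  T0:  M=5  r_T0=4 ✗
  10) CAS  T1:  M=6  r_T1=5 ✓

B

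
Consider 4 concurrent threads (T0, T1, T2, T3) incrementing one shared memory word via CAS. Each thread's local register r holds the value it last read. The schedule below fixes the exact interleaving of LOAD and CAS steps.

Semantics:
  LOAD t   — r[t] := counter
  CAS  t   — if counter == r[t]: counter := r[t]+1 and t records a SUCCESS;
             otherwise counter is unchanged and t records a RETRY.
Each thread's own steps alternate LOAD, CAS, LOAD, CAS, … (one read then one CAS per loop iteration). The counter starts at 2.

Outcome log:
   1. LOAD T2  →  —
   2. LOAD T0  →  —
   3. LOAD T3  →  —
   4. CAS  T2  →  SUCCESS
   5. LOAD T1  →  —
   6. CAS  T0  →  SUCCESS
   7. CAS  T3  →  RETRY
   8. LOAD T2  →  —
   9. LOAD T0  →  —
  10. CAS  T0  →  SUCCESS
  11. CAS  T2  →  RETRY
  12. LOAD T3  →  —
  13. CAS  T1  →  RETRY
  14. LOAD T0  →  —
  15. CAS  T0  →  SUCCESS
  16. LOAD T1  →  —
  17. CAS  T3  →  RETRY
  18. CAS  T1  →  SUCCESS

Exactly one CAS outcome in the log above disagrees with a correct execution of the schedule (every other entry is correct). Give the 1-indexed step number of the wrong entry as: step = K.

step = 6

Correct run:
1. LOAD T2 → mem=2 r[T2]=2 [LOAD]
2. LOAD T0 → mem=2 r[T0]=2 [LOAD]
3. LOAD T3 → mem=2 r[T3]=2 [LOAD]
4. CAS T2 → mem=3 r[T2]=2 [OK]
5. LOAD T1 → mem=3 r[T1]=3 [LOAD]
6. CAS T0 → mem=3 r[T0]=2 [RETRY]
7. CAS T3 → mem=3 r[T3]=2 [RETRY]
8. LOAD T2 → mem=3 r[T2]=3 [LOAD]
9. LOAD T0 → mem=3 r[T0]=3 [LOAD]
10. CAS T0 → mem=4 r[T0]=3 [OK]
11. CAS T2 → mem=4 r[T2]=3 [RETRY]
12. LOAD T3 → mem=4 r[T3]=4 [LOAD]
13. CAS T1 → mem=4 r[T1]=3 [RETRY]
14. LOAD T0 → mem=4 r[T0]=4 [LOAD]
15. CAS T0 → mem=5 r[T0]=4 [OK]
16. LOAD T1 → mem=5 r[T1]=5 [LOAD]
17. CAS T3 → mem=5 r[T3]=4 [RETRY]
18. CAS T1 → mem=6 r[T1]=5 [OK]
Mismatch at 6.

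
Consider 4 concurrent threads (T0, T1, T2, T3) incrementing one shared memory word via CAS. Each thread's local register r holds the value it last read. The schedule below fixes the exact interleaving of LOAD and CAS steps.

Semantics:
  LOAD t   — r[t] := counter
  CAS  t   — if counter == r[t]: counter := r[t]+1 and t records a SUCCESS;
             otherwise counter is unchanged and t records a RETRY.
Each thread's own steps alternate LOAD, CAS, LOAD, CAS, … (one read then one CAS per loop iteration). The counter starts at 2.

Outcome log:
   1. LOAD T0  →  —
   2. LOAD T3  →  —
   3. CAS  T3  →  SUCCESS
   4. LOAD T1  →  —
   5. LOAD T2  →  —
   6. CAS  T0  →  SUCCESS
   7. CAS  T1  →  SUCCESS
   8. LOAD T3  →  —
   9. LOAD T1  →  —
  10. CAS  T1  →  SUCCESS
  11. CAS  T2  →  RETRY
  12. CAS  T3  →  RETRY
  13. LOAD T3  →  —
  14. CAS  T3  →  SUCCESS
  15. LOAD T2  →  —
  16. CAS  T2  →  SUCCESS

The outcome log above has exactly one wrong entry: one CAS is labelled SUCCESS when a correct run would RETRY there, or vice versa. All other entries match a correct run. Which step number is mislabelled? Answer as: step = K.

step = 6

Reference trace:
#1 T0 reads 2
#2 T3 reads 2
#3 T3 CAS(2→3) writes; counter now 3
#4 T1 reads 3
#5 T2 reads 3
#6 T0 CAS(2→3) fails; counter now 3
#7 T1 CAS(3→4) writes; counter now 4
#8 T3 reads 4
#9 T1 reads 4
#10 T1 CAS(4→5) writes; counter now 5
#11 T2 CAS(3→4) fails; counter now 5
#12 T3 CAS(4→5) fails; counter now 5
#13 T3 reads 5
#14 T3 CAS(5→6) writes; counter now 6
#15 T2 reads 6
#16 T2 CAS(6→7) writes; counter now 7
Flip is step 6.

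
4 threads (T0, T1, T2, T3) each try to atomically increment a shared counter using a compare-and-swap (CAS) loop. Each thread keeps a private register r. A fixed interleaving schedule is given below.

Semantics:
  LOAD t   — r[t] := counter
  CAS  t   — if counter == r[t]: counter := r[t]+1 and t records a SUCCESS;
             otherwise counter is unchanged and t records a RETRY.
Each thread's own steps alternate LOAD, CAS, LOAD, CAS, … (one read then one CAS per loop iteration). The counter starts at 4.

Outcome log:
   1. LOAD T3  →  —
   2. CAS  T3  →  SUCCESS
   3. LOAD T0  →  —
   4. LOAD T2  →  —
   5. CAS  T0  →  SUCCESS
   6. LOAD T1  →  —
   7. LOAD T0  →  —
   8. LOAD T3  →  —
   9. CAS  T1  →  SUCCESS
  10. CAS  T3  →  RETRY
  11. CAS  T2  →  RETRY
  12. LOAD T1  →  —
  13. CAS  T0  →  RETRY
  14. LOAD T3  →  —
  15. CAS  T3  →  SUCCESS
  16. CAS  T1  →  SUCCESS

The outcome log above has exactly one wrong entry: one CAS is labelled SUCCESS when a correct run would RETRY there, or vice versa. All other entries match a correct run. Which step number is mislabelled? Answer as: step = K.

step = 16

Re-executing:
1. LOAD T3 → mem=4 r[T3]=4 [LOAD]
2. CAS T3 → mem=5 r[T3]=4 [OK]
3. LOAD T0 → mem=5 r[T0]=5 [LOAD]
4. LOAD T2 → mem=5 r[T2]=5 [LOAD]
5. CAS T0 → mem=6 r[T0]=5 [OK]
6. LOAD T1 → mem=6 r[T1]=6 [LOAD]
7. LOAD T0 → mem=6 r[T0]=6 [LOAD]
8. LOAD T3 → mem=6 r[T3]=6 [LOAD]
9. CAS T1 → mem=7 r[T1]=6 [OK]
10. CAS T3 → mem=7 r[T3]=6 [RETRY]
11. CAS T2 → mem=7 r[T2]=5 [RETRY]
12. LOAD T1 → mem=7 r[T1]=7 [LOAD]
13. CAS T0 → mem=7 r[T0]=6 [RETRY]
14. LOAD T3 → mem=7 r[T3]=7 [LOAD]
15. CAS T3 → mem=8 r[T3]=7 [OK]
16. CAS T1 → mem=8 r[T1]=7 [RETRY]
Mismatch at 16.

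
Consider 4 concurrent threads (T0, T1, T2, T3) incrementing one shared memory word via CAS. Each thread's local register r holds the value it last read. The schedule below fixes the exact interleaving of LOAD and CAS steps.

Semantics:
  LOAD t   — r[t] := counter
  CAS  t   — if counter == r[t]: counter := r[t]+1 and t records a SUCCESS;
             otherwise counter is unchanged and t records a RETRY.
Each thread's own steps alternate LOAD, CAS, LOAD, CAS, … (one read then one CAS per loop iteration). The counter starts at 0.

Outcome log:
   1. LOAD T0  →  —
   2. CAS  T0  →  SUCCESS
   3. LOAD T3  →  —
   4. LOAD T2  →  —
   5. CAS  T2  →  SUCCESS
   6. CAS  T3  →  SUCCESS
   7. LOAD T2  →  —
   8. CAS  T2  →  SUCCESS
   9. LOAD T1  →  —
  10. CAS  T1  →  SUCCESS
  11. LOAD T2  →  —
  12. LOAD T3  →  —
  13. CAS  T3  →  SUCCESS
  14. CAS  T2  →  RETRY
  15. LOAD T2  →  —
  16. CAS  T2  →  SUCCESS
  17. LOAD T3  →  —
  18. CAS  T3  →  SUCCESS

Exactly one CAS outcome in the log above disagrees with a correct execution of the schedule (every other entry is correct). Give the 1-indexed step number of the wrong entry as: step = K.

step = 6

Re-executing:
#1 T0 reads 0
#2 T0 CAS(0→1) writes; counter now 1
#3 T3 reads 1
#4 T2 reads 1
#5 T2 CAS(1→2) writes; counter now 2
#6 T3 CAS(1→2) fails; counter now 2
#7 T2 reads 2
#8 T2 CAS(2→3) writes; counter now 3
#9 T1 reads 3
#10 T1 CAS(3→4) writes; counter now 4
#11 T2 reads 4
#12 T3 reads 4
#13 T3 CAS(4→5) writes; counter now 5
#14 T2 CAS(4→5) fails; counter now 5
#15 T2 reads 5
#16 T2 CAS(5→6) writes; counter now 6
#17 T3 reads 6
#18 T3 CAS(6→7) writes; counter now 7
Flip is step 6.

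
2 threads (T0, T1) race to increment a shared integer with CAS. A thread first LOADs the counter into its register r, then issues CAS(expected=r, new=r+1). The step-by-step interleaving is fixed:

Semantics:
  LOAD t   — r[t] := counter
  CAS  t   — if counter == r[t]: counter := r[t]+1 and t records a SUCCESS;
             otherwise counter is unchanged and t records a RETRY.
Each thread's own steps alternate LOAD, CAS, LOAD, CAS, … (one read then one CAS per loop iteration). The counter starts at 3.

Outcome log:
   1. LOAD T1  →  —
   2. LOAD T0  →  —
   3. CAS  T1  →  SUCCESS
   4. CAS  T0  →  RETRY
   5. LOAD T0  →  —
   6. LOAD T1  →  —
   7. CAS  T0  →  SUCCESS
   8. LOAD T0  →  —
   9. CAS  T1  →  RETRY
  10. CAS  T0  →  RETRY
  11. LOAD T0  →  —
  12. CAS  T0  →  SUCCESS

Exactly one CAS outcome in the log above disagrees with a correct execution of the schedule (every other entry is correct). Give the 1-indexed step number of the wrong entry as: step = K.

Correct run:
#1 T1 reads 3
#2 T0 reads 3
#3 T1 CAS(3→4) writes; counter now 4
#4 T0 CAS(3→4) fails; counter now 4
#5 T0 reads 4
#6 T1 reads 4
#7 T0 CAS(4→5) writes; counter now 5
#8 T0 reads 5
#9 T1 CAS(4→5) fails; counter now 5
#10 T0 CAS(5→6) writes; counter now 6
#11 T0 reads 6
#12 T0 CAS(6→7) writes; counter now 7
Flip is step 10.

step = 10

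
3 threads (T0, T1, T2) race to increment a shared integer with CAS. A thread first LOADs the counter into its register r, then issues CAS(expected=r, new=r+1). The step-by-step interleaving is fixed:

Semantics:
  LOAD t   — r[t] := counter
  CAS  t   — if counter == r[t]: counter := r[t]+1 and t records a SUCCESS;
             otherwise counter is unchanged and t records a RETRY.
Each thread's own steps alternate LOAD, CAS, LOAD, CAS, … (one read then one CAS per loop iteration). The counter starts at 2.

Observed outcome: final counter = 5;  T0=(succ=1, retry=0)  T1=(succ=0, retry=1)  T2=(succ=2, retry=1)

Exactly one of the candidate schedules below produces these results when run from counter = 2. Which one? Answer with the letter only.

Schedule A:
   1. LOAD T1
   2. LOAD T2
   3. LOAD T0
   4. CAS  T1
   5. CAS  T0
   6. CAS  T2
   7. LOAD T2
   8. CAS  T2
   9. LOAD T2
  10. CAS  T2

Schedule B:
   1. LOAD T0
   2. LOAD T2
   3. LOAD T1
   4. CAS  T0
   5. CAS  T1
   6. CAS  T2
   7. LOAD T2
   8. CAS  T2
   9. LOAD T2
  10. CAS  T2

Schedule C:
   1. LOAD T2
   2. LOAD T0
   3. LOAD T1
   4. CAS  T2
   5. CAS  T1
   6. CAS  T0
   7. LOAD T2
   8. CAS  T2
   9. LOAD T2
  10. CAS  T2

B

Run B:
[1] T0.load  rd  (counter 2, T0.r 2)
[2] T2.load  rd  (counter 2, T2.r 2)
[3] T1.load  rd  (counter 2, T1.r 2)
[4] T0.cas  hit  (counter 3, T0.r 2)
[5] T1.cas  miss  (counter 3, T1.r 2)
[6] T2.cas  miss  (counter 3, T2.r 2)
[7] T2.load  rd  (counter 3, T2.r 3)
[8] T2.cas  hit  (counter 4, T2.r 3)
[9] T2.load  rd  (counter 4, T2.r 4)
[10] T2.cas  hit  (counter 5, T2.r 4)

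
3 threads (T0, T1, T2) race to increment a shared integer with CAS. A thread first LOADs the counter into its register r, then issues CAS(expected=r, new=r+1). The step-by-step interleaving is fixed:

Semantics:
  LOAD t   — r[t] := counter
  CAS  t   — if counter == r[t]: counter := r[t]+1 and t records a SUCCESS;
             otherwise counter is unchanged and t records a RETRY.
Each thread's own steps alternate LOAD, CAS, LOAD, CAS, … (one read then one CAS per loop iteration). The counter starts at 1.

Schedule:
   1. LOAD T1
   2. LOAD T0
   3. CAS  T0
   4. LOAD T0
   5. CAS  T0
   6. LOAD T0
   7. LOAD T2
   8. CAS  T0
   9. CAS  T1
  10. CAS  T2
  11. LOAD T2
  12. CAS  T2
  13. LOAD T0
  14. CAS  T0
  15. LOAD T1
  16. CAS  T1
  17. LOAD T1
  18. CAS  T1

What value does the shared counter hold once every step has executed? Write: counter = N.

counter = 8

step 1: T1 LOAD ⇒ load; ctr=1 reg=1
step 2: T0 LOAD ⇒ load; ctr=1 reg=1
step 3: T0 CAS ⇒ ok; ctr=2 reg=1
step 4: T0 LOAD ⇒ load; ctr=2 reg=2
step 5: T0 CAS ⇒ ok; ctr=3 reg=2
step 6: T0 LOAD ⇒ load; ctr=3 reg=3
step 7: T2 LOAD ⇒ load; ctr=3 reg=3
step 8: T0 CAS ⇒ ok; ctr=4 reg=3
step 9: T1 CAS ⇒ retry; ctr=4 reg=1
step 10: T2 CAS ⇒ retry; ctr=4 reg=3
step 11: T2 LOAD ⇒ load; ctr=4 reg=4
step 12: T2 CAS ⇒ ok; ctr=5 reg=4
step 13: T0 LOAD ⇒ load; ctr=5 reg=5
step 14: T0 CAS ⇒ ok; ctr=6 reg=5
step 15: T1 LOAD ⇒ load; ctr=6 reg=6
step 16: T1 CAS ⇒ ok; ctr=7 reg=6
step 17: T1 LOAD ⇒ load; ctr=7 reg=7
step 18: T1 CAS ⇒ ok; ctr=8 reg=7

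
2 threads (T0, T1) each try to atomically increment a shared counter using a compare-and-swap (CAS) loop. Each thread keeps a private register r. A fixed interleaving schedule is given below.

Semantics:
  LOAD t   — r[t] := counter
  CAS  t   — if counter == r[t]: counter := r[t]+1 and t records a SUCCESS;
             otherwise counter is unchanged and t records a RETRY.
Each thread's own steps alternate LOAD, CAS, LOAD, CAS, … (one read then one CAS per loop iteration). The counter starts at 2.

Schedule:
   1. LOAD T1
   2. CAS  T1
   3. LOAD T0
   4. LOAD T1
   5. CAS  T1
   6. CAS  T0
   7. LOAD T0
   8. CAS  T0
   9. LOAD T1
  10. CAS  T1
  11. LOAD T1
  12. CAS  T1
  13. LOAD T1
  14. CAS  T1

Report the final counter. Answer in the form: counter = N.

counter = 8

[1] T1.load  rd  (counter 2, T1.r 2)
[2] T1.cas  hit  (counter 3, T1.r 2)
[3] T0.load  rd  (counter 3, T0.r 3)
[4] T1.load  rd  (counter 3, T1.r 3)
[5] T1.cas  hit  (counter 4, T1.r 3)
[6] T0.cas  miss  (counter 4, T0.r 3)
[7] T0.load  rd  (counter 4, T0.r 4)
[8] T0.cas  hit  (counter 5, T0.r 4)
[9] T1.load  rd  (counter 5, T1.r 5)
[10] T1.cas  hit  (counter 6, T1.r 5)
[11] T1.load  rd  (counter 6, T1.r 6)
[12] T1.cas  hit  (counter 7, T1.r 6)
[13] T1.load  rd  (counter 7, T1.r 7)
[14] T1.cas  hit  (counter 8, T1.r 7)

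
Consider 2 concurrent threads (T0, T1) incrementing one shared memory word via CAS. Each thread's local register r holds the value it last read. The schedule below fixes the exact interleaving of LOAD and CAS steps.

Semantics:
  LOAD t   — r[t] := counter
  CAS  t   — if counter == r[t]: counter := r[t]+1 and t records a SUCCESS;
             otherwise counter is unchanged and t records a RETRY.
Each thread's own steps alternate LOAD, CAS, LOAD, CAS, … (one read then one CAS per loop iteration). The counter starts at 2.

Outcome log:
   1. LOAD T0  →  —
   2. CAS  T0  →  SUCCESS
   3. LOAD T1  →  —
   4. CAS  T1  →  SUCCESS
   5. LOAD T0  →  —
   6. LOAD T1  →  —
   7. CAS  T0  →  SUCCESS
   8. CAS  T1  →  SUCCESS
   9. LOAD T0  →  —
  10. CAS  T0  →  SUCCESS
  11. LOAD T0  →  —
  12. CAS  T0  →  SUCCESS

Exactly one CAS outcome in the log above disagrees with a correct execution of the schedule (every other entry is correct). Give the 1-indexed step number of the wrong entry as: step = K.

step = 8

Reference trace:
1. LOAD T0 → mem=2 r[T0]=2 [LOAD]
2. CAS T0 → mem=3 r[T0]=2 [OK]
3. LOAD T1 → mem=3 r[T1]=3 [LOAD]
4. CAS T1 → mem=4 r[T1]=3 [OK]
5. LOAD T0 → mem=4 r[T0]=4 [LOAD]
6. LOAD T1 → mem=4 r[T1]=4 [LOAD]
7. CAS T0 → mem=5 r[T0]=4 [OK]
8. CAS T1 → mem=5 r[T1]=4 [RETRY]
9. LOAD T0 → mem=5 r[T0]=5 [LOAD]
10. CAS T0 → mem=6 r[T0]=5 [OK]
11. LOAD T0 → mem=6 r[T0]=6 [LOAD]
12. CAS T0 → mem=7 r[T0]=6 [OK]
Flip is step 8.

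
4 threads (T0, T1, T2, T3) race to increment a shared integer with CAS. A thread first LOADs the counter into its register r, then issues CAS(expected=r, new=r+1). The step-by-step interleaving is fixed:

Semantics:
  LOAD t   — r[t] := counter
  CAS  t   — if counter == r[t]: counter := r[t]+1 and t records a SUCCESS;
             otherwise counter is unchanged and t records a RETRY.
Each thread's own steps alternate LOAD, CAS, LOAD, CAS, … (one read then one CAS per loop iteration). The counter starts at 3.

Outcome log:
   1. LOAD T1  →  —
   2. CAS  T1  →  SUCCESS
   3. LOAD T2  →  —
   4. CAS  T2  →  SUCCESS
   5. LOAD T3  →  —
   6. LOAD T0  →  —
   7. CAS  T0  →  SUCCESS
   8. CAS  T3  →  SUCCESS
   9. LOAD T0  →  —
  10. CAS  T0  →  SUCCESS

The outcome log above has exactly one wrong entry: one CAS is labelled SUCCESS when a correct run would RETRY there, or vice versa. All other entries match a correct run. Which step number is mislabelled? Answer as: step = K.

Reference trace:
step 1: T1 LOAD ⇒ load; ctr=3 reg=3
step 2: T1 CAS ⇒ ok; ctr=4 reg=3
step 3: T2 LOAD ⇒ load; ctr=4 reg=4
step 4: T2 CAS ⇒ ok; ctr=5 reg=4
step 5: T3 LOAD ⇒ load; ctr=5 reg=5
step 6: T0 LOAD ⇒ load; ctr=5 reg=5
step 7: T0 CAS ⇒ ok; ctr=6 reg=5
step 8: T3 CAS ⇒ retry; ctr=6 reg=5
step 9: T0 LOAD ⇒ load; ctr=6 reg=6
step 10: T0 CAS ⇒ ok; ctr=7 reg=6
Flip is step 8.

step = 8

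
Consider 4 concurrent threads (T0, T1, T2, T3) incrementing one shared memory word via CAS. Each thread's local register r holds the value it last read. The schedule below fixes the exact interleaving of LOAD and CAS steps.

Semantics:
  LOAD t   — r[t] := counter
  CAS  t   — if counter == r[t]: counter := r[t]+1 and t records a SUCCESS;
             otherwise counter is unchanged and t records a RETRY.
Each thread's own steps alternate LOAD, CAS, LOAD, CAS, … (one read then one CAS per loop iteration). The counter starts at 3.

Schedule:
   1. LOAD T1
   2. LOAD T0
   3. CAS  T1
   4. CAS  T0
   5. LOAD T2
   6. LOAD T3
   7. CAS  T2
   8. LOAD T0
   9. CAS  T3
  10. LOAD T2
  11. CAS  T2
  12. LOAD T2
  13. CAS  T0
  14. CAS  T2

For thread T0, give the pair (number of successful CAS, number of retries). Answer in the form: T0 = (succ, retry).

T0 = (0, 2)

T1 LOAD — after: cnt=3, r=3 — load
T0 LOAD — after: cnt=3, r=3 — load
T1 CAS — after: cnt=4, r=3 — ok
T0 CAS — after: cnt=4, r=3 — retry
T2 LOAD — after: cnt=4, r=4 — load
T3 LOAD — after: cnt=4, r=4 — load
T2 CAS — after: cnt=5, r=4 — ok
T0 LOAD — after: cnt=5, r=5 — load
T3 CAS — after: cnt=5, r=4 — retry
T2 LOAD — after: cnt=5, r=5 — load
T2 CAS — after: cnt=6, r=5 — ok
T2 LOAD — after: cnt=6, r=6 — load
T0 CAS — after: cnt=6, r=5 — retry
T2 CAS — after: cnt=7, r=6 — ok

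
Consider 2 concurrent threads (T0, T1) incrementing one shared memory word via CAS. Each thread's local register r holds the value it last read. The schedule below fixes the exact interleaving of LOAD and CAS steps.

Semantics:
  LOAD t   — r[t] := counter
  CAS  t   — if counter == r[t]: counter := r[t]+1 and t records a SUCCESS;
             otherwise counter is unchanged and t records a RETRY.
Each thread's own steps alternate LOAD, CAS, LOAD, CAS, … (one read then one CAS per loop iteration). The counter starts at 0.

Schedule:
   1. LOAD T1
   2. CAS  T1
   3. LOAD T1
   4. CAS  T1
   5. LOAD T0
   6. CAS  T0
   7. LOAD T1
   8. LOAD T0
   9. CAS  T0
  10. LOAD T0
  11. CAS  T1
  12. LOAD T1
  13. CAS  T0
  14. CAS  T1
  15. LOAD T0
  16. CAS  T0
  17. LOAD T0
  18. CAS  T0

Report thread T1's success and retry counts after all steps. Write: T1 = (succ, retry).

T1 = (2, 2)

1. LOAD T1 → mem=0 r[T1]=0 [LOAD]
2. CAS T1 → mem=1 r[T1]=0 [OK]
3. LOAD T1 → mem=1 r[T1]=1 [LOAD]
4. CAS T1 → mem=2 r[T1]=1 [OK]
5. LOAD T0 → mem=2 r[T0]=2 [LOAD]
6. CAS T0 → mem=3 r[T0]=2 [OK]
7. LOAD T1 → mem=3 r[T1]=3 [LOAD]
8. LOAD T0 → mem=3 r[T0]=3 [LOAD]
9. CAS T0 → mem=4 r[T0]=3 [OK]
10. LOAD T0 → mem=4 r[T0]=4 [LOAD]
11. CAS T1 → mem=4 r[T1]=3 [RETRY]
12. LOAD T1 → mem=4 r[T1]=4 [LOAD]
13. CAS T0 → mem=5 r[T0]=4 [OK]
14. CAS T1 → mem=5 r[T1]=4 [RETRY]
15. LOAD T0 → mem=5 r[T0]=5 [LOAD]
16. CAS T0 → mem=6 r[T0]=5 [OK]
17. LOAD T0 → mem=6 r[T0]=6 [LOAD]
18. CAS T0 → mem=7 r[T0]=6 [OK]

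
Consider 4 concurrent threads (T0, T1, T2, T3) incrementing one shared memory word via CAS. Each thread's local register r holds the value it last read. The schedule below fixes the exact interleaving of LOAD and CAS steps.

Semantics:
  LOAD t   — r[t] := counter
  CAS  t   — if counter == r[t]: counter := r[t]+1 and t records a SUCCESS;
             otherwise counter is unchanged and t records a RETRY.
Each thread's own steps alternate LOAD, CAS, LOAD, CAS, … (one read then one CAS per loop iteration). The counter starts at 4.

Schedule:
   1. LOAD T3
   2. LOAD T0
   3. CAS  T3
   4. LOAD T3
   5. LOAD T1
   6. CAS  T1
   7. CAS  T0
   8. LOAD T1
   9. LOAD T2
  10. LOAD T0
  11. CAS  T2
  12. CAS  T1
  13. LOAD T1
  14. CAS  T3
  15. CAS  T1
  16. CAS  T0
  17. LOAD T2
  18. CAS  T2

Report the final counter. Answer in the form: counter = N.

1. LOAD T3 → mem=4 r[T3]=4 [LOAD]
2. LOAD T0 → mem=4 r[T0]=4 [LOAD]
3. CAS T3 → mem=5 r[T3]=4 [OK]
4. LOAD T3 → mem=5 r[T3]=5 [LOAD]
5. LOAD T1 → mem=5 r[T1]=5 [LOAD]
6. CAS T1 → mem=6 r[T1]=5 [OK]
7. CAS T0 → mem=6 r[T0]=4 [RETRY]
8. LOAD T1 → mem=6 r[T1]=6 [LOAD]
9. LOAD T2 → mem=6 r[T2]=6 [LOAD]
10. LOAD T0 → mem=6 r[T0]=6 [LOAD]
11. CAS T2 → mem=7 r[T2]=6 [OK]
12. CAS T1 → mem=7 r[T1]=6 [RETRY]
13. LOAD T1 → mem=7 r[T1]=7 [LOAD]
14. CAS T3 → mem=7 r[T3]=5 [RETRY]
15. CAS T1 → mem=8 r[T1]=7 [OK]
16. CAS T0 → mem=8 r[T0]=6 [RETRY]
17. LOAD T2 → mem=8 r[T2]=8 [LOAD]
18. CAS T2 → mem=9 r[T2]=8 [OK]

counter = 9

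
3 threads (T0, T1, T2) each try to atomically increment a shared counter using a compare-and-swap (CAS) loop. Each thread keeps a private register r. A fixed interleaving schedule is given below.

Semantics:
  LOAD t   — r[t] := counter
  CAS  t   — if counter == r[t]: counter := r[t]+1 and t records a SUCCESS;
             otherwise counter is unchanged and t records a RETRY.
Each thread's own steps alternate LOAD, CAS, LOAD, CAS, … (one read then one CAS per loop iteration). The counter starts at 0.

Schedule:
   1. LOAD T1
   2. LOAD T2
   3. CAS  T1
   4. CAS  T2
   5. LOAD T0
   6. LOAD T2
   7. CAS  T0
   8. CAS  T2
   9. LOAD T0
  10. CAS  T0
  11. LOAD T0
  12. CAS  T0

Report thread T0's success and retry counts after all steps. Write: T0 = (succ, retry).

   1) LOAD T1:  M=0  r_T1=0
   2) LOAD T2:  M=0  r_T2=0
   3) CAS  T1:  M=1  r_T1=0 ✓
   4) CAS  T2:  M=1  r_T2=0 ✗
   5) LOAD T0:  M=1  r_T0=1
   6) LOAD T2:  M=1  r_T2=1
   7) CAS  T0:  M=2  r_T0=1 ✓
   8) CAS  T2:  M=2  r_T2=1 ✗
   9) LOAD T0:  M=2  r_T0=2
  10) CAS  T0:  M=3  r_T0=2 ✓
  11) LOAD T0:  M=3  r_T0=3
  12) CAS  T0:  M=4  r_T0=3 ✓

T0 = (3, 0)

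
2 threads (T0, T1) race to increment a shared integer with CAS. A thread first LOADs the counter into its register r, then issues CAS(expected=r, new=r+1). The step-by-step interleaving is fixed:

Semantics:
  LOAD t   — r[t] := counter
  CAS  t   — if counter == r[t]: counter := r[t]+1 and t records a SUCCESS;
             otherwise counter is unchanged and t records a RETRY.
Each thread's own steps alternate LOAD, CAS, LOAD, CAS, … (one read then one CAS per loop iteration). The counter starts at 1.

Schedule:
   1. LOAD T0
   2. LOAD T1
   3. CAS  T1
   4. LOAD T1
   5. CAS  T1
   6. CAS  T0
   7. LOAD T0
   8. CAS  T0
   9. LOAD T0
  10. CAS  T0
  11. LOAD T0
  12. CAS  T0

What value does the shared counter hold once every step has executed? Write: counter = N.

1. LOAD T0 → mem=1 r[T0]=1 [LOAD]
2. LOAD T1 → mem=1 r[T1]=1 [LOAD]
3. CAS T1 → mem=2 r[T1]=1 [OK]
4. LOAD T1 → mem=2 r[T1]=2 [LOAD]
5. CAS T1 → mem=3 r[T1]=2 [OK]
6. CAS T0 → mem=3 r[T0]=1 [RETRY]
7. LOAD T0 → mem=3 r[T0]=3 [LOAD]
8. CAS T0 → mem=4 r[T0]=3 [OK]
9. LOAD T0 → mem=4 r[T0]=4 [LOAD]
10. CAS T0 → mem=5 r[T0]=4 [OK]
11. LOAD T0 → mem=5 r[T0]=5 [LOAD]
12. CAS T0 → mem=6 r[T0]=5 [OK]

counter = 6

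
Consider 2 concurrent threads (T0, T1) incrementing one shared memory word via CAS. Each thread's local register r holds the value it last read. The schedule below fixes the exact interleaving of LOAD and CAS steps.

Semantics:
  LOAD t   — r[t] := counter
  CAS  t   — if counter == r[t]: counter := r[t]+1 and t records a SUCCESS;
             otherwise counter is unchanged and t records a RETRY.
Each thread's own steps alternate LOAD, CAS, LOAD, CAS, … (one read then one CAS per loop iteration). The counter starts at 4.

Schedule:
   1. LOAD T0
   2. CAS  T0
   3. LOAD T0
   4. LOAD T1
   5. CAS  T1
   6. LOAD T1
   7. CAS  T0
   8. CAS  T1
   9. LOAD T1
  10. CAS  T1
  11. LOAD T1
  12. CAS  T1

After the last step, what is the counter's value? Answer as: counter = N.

counter = 9

   1) LOAD T0:  M=4  r_T0=4
   2) CAS  T0:  M=5  r_T0=4 ✓
   3) LOAD T0:  M=5  r_T0=5
   4) LOAD T1:  M=5  r_T1=5
   5) CAS  T1:  M=6  r_T1=5 ✓
   6) LOAD T1:  M=6  r_T1=6
   7) CAS  T0:  M=6  r_T0=5 ✗
   8) CAS  T1:  M=7  r_T1=6 ✓
   9) LOAD T1:  M=7  r_T1=7
  10) CAS  T1:  M=8  r_T1=7 ✓
  11) LOAD T1:  M=8  r_T1=8
  12) CAS  T1:  M=9  r_T1=8 ✓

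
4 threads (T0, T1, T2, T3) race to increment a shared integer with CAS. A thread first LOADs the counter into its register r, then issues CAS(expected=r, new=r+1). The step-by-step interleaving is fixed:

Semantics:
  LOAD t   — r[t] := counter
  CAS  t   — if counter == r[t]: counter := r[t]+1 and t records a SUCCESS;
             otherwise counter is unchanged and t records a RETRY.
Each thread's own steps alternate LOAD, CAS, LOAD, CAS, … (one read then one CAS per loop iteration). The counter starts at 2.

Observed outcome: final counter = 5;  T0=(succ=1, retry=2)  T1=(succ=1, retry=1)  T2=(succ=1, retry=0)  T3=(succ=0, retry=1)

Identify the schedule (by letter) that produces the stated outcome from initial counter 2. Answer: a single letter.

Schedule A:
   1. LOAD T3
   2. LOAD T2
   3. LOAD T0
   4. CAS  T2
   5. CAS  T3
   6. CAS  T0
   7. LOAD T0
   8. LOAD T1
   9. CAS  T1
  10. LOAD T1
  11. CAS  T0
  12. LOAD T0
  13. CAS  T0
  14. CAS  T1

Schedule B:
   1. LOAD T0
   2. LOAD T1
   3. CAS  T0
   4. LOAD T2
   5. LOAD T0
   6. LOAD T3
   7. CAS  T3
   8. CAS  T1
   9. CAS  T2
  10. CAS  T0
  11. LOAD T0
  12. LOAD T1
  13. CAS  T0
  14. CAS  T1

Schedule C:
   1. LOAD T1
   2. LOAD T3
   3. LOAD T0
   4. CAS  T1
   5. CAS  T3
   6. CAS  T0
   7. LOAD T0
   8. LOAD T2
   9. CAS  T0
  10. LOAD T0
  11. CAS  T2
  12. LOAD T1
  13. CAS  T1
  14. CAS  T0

A

Simulating candidate A:
step 1: T3 LOAD ⇒ load; ctr=2 reg=2
step 2: T2 LOAD ⇒ load; ctr=2 reg=2
step 3: T0 LOAD ⇒ load; ctr=2 reg=2
step 4: T2 CAS ⇒ ok; ctr=3 reg=2
step 5: T3 CAS ⇒ retry; ctr=3 reg=2
step 6: T0 CAS ⇒ retry; ctr=3 reg=2
step 7: T0 LOAD ⇒ load; ctr=3 reg=3
step 8: T1 LOAD ⇒ load; ctr=3 reg=3
step 9: T1 CAS ⇒ ok; ctr=4 reg=3
step 10: T1 LOAD ⇒ load; ctr=4 reg=4
step 11: T0 CAS ⇒ retry; ctr=4 reg=3
step 12: T0 LOAD ⇒ load; ctr=4 reg=4
step 13: T0 CAS ⇒ ok; ctr=5 reg=4
step 14: T1 CAS ⇒ retry; ctr=5 reg=4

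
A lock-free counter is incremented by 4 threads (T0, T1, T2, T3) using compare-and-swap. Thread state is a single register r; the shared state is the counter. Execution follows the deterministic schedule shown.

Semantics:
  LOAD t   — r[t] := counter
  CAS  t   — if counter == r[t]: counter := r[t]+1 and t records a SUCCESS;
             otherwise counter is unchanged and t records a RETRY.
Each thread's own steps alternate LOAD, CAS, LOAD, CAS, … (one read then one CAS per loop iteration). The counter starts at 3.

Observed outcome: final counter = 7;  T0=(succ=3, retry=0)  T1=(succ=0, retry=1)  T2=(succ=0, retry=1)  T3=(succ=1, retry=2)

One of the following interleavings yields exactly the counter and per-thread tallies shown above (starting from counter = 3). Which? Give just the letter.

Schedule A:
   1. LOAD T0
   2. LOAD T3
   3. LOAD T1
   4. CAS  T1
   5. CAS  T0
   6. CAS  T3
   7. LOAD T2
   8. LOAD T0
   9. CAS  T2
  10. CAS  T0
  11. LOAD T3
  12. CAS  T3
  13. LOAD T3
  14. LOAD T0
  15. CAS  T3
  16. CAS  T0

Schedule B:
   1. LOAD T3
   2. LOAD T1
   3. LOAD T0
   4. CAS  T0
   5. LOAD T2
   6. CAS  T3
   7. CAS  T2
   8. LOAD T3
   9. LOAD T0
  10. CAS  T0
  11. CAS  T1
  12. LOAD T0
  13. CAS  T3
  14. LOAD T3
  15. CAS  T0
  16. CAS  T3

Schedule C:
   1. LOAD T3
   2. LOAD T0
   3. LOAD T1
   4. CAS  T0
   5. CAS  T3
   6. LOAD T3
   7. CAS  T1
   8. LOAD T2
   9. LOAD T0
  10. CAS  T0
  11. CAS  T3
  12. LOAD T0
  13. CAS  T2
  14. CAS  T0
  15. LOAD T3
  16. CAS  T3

Simulating candidate C:
1. LOAD T3 → mem=3 r[T3]=3 [LOAD]
2. LOAD T0 → mem=3 r[T0]=3 [LOAD]
3. LOAD T1 → mem=3 r[T1]=3 [LOAD]
4. CAS T0 → mem=4 r[T0]=3 [OK]
5. CAS T3 → mem=4 r[T3]=3 [RETRY]
6. LOAD T3 → mem=4 r[T3]=4 [LOAD]
7. CAS T1 → mem=4 r[T1]=3 [RETRY]
8. LOAD T2 → mem=4 r[T2]=4 [LOAD]
9. LOAD T0 → mem=4 r[T0]=4 [LOAD]
10. CAS T0 → mem=5 r[T0]=4 [OK]
11. CAS T3 → mem=5 r[T3]=4 [RETRY]
12. LOAD T0 → mem=5 r[T0]=5 [LOAD]
13. CAS T2 → mem=5 r[T2]=4 [RETRY]
14. CAS T0 → mem=6 r[T0]=5 [OK]
15. LOAD T3 → mem=6 r[T3]=6 [LOAD]
16. CAS T3 → mem=7 r[T3]=6 [OK]

C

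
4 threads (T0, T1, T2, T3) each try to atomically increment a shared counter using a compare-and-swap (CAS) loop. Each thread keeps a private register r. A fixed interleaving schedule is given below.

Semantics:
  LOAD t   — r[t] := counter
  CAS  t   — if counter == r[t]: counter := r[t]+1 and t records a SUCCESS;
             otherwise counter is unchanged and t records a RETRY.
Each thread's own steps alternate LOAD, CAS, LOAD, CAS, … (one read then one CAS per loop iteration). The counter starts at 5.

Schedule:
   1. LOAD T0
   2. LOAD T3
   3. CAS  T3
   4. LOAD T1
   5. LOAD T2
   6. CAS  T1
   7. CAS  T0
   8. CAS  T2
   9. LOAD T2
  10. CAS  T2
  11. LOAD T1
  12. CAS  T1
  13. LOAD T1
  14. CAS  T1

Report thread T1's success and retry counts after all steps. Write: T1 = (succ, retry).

   1) LOAD T0:  M=5  r_T0=5
   2) LOAD T3:  M=5  r_T3=5
   3) CAS  T3:  M=6  r_T3=5 ✓
   4) LOAD T1:  M=6  r_T1=6
   5) LOAD T2:  M=6  r_T2=6
   6) CAS  T1:  M=7  r_T1=6 ✓
   7) CAS  T0:  M=7  r_T0=5 ✗
   8) CAS  T2:  M=7  r_T2=6 ✗
   9) LOAD T2:  M=7  r_T2=7
  10) CAS  T2:  M=8  r_T2=7 ✓
  11) LOAD T1:  M=8  r_T1=8
  12) CAS  T1:  M=9  r_T1=8 ✓
  13) LOAD T1:  M=9  r_T1=9
  14) CAS  T1:  M=10  r_T1=9 ✓

T1 = (3, 0)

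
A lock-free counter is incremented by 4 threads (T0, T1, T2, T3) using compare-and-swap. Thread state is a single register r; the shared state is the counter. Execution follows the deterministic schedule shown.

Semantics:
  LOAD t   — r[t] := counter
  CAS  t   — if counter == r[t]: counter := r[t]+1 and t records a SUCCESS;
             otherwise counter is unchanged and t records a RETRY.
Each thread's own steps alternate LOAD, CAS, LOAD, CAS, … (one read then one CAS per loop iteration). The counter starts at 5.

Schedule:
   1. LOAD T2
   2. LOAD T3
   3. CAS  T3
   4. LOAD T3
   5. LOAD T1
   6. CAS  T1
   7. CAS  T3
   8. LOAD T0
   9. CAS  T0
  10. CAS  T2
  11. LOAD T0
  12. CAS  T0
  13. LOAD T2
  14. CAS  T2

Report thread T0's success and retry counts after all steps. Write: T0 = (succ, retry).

#1 T2 reads 5
#2 T3 reads 5
#3 T3 CAS(5→6) writes; counter now 6
#4 T3 reads 6
#5 T1 reads 6
#6 T1 CAS(6→7) writes; counter now 7
#7 T3 CAS(6→7) fails; counter now 7
#8 T0 reads 7
#9 T0 CAS(7→8) writes; counter now 8
#10 T2 CAS(5→6) fails; counter now 8
#11 T0 reads 8
#12 T0 CAS(8→9) writes; counter now 9
#13 T2 reads 9
#14 T2 CAS(9→10) writes; counter now 10

T0 = (2, 0)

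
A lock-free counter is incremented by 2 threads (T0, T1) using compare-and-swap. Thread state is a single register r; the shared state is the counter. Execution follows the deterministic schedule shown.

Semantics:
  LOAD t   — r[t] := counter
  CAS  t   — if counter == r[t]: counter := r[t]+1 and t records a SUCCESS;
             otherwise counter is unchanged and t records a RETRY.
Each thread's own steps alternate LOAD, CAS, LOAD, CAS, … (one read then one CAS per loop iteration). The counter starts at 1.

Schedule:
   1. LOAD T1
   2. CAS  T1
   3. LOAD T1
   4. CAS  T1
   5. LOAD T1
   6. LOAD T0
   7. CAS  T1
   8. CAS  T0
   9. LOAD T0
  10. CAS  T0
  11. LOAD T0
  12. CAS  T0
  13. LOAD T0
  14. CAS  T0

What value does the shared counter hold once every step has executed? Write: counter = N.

#1 T1 reads 1
#2 T1 CAS(1→2) writes; counter now 2
#3 T1 reads 2
#4 T1 CAS(2→3) writes; counter now 3
#5 T1 reads 3
#6 T0 reads 3
#7 T1 CAS(3→4) writes; counter now 4
#8 T0 CAS(3→4) fails; counter now 4
#9 T0 reads 4
#10 T0 CAS(4→5) writes; counter now 5
#11 T0 reads 5
#12 T0 CAS(5→6) writes; counter now 6
#13 T0 reads 6
#14 T0 CAS(6→7) writes; counter now 7

counter = 7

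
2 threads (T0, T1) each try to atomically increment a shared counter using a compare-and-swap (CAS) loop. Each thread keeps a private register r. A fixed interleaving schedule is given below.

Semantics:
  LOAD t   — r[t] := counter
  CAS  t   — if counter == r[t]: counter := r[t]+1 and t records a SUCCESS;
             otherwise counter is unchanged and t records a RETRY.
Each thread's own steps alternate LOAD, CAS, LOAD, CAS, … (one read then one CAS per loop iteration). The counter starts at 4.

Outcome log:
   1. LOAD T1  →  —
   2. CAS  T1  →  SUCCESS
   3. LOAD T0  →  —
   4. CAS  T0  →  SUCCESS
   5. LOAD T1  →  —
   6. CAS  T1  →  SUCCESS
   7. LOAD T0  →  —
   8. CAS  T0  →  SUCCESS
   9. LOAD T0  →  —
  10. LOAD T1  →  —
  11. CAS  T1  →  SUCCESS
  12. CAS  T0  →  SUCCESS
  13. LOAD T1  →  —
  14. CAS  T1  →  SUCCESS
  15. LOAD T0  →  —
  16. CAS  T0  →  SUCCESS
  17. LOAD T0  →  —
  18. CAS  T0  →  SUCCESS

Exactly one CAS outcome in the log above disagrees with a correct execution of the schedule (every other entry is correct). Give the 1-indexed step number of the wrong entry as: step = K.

Re-executing:
1. LOAD T1 → mem=4 r[T1]=4 [LOAD]
2. CAS T1 → mem=5 r[T1]=4 [OK]
3. LOAD T0 → mem=5 r[T0]=5 [LOAD]
4. CAS T0 → mem=6 r[T0]=5 [OK]
5. LOAD T1 → mem=6 r[T1]=6 [LOAD]
6. CAS T1 → mem=7 r[T1]=6 [OK]
7. LOAD T0 → mem=7 r[T0]=7 [LOAD]
8. CAS T0 → mem=8 r[T0]=7 [OK]
9. LOAD T0 → mem=8 r[T0]=8 [LOAD]
10. LOAD T1 → mem=8 r[T1]=8 [LOAD]
11. CAS T1 → mem=9 r[T1]=8 [OK]
12. CAS T0 → mem=9 r[T0]=8 [RETRY]
13. LOAD T1 → mem=9 r[T1]=9 [LOAD]
14. CAS T1 → mem=10 r[T1]=9 [OK]
15. LOAD T0 → mem=10 r[T0]=10 [LOAD]
16. CAS T0 → mem=11 r[T0]=10 [OK]
17. LOAD T0 → mem=11 r[T0]=11 [LOAD]
18. CAS T0 → mem=12 r[T0]=11 [OK]
Log disagrees first at step 12.

step = 12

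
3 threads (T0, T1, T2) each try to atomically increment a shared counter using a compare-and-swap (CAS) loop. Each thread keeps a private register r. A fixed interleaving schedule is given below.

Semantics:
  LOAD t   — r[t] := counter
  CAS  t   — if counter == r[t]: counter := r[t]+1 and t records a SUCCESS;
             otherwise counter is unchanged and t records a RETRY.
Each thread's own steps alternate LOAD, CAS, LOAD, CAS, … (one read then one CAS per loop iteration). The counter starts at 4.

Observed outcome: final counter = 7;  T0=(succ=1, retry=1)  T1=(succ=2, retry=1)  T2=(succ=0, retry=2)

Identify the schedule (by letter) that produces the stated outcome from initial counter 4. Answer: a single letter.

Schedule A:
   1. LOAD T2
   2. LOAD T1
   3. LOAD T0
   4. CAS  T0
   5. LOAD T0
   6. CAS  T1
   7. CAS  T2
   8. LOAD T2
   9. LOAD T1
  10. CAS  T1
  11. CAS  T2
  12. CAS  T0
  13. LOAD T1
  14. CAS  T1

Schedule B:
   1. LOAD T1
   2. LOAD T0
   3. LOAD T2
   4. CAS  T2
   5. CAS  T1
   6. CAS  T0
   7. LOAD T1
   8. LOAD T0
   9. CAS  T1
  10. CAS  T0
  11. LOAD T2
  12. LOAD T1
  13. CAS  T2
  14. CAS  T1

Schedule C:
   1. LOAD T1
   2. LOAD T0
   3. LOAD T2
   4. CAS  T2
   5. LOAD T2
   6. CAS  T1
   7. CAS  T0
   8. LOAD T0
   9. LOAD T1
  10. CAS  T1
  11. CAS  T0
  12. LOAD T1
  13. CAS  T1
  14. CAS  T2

A

Simulating candidate A:
[1] T2.load  rd  (counter 4, T2.r 4)
[2] T1.load  rd  (counter 4, T1.r 4)
[3] T0.load  rd  (counter 4, T0.r 4)
[4] T0.cas  hit  (counter 5, T0.r 4)
[5] T0.load  rd  (counter 5, T0.r 5)
[6] T1.cas  miss  (counter 5, T1.r 4)
[7] T2.cas  miss  (counter 5, T2.r 4)
[8] T2.load  rd  (counter 5, T2.r 5)
[9] T1.load  rd  (counter 5, T1.r 5)
[10] T1.cas  hit  (counter 6, T1.r 5)
[11] T2.cas  miss  (counter 6, T2.r 5)
[12] T0.cas  miss  (counter 6, T0.r 5)
[13] T1.load  rd  (counter 6, T1.r 6)
[14] T1.cas  hit  (counter 7, T1.r 6)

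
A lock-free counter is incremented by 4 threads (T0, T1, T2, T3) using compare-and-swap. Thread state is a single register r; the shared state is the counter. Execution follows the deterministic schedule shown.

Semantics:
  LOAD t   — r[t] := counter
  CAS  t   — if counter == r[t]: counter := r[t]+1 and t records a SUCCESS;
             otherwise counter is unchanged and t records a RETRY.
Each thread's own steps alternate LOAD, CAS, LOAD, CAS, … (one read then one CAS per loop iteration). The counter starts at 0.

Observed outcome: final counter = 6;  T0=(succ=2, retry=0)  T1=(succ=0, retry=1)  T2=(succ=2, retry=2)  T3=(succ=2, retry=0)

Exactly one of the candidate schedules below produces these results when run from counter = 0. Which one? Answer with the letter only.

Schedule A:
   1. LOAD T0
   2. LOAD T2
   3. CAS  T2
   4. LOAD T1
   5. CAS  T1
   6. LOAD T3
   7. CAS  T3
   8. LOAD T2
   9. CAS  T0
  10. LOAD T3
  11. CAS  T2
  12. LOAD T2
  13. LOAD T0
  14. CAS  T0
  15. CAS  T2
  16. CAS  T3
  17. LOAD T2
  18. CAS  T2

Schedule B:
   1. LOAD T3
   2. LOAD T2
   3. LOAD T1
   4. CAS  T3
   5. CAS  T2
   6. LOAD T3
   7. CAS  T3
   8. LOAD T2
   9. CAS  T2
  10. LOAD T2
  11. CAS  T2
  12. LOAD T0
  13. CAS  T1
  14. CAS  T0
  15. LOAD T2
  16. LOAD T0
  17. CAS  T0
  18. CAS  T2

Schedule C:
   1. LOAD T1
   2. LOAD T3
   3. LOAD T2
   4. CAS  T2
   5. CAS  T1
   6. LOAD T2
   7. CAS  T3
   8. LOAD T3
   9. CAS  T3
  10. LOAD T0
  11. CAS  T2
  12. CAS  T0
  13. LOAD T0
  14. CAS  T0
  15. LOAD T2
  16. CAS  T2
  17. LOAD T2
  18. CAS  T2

B

Tracing schedule B:
   1) LOAD T3:  M=0  r_T3=0
   2) LOAD T2:  M=0  r_T2=0
   3) LOAD T1:  M=0  r_T1=0
   4) CAS  T3:  M=1  r_T3=0 ✓
   5) CAS  T2:  M=1  r_T2=0 ✗
   6) LOAD T3:  M=1  r_T3=1
   7) CAS  T3:  M=2  r_T3=1 ✓
   8) LOAD T2:  M=2  r_T2=2
   9) CAS  T2:  M=3  r_T2=2 ✓
  10) LOAD T2:  M=3  r_T2=3
  11) CAS  T2:  M=4  r_T2=3 ✓
  12) LOAD T0:  M=4  r_T0=4
  13) CAS  T1:  M=4  r_T1=0 ✗
  14) CAS  T0:  M=5  r_T0=4 ✓
  15) LOAD T2:  M=5  r_T2=5
  16) LOAD T0:  M=5  r_T0=5
  17) CAS  T0:  M=6  r_T0=5 ✓
  18) CAS  T2:  M=6  r_T2=5 ✗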